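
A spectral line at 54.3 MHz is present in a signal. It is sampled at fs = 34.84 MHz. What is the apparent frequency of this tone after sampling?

54.3 MHz mod fs = 19.46 MHz.
19.46 MHz > fs/2 = 17.42 MHz, folds to fs − 19.46 MHz = 15.38 MHz.

15.38 MHz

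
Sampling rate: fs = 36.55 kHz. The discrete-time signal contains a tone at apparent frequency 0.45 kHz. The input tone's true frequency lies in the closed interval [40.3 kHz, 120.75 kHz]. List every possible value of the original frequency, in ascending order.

72.65 kHz, 73.55 kHz, 109.2 kHz, 110.1 kHz

Frequencies that alias to 0.45 kHz are k·fs ± 0.45 kHz for integer k ≥ 0.
k=0: 0.45 kHz.
k=1: 36.1 kHz, 37 kHz.
k=2: 72.65 kHz, 73.55 kHz.
k=3: 109.2 kHz, 110.1 kHz.
k=4: 145.75 kHz, 146.65 kHz.
Within [40.3 kHz, 120.75 kHz]: 72.65 kHz, 73.55 kHz, 109.2 kHz, 110.1 kHz.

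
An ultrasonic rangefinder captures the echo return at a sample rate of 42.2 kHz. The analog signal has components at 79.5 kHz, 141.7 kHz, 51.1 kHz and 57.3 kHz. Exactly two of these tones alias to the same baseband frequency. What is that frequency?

15.1 kHz

fs/2 = 21.1 kHz.
79.5 kHz mod fs = 37.3 kHz.
37.3 kHz > fs/2 = 21.1 kHz, folds to fs − 37.3 kHz = 4.9 kHz.
141.7 kHz mod fs = 15.1 kHz.
15.1 kHz ≤ fs/2 = 21.1 kHz, appears at 15.1 kHz.
51.1 kHz mod fs = 8.9 kHz.
8.9 kHz ≤ fs/2 = 21.1 kHz, appears at 8.9 kHz.
57.3 kHz mod fs = 15.1 kHz.
15.1 kHz ≤ fs/2 = 21.1 kHz, appears at 15.1 kHz.
57.3 kHz and 141.7 kHz both map to 15.1 kHz.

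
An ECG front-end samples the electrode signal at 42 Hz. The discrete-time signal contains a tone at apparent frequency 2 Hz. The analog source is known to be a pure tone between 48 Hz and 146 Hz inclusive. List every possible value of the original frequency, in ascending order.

82 Hz, 86 Hz, 124 Hz, 128 Hz

Frequencies that alias to 2 Hz are k·fs ± 2 Hz for integer k ≥ 0.
k=0: 2 Hz.
k=1: 40 Hz, 44 Hz.
k=2: 82 Hz, 86 Hz.
k=3: 124 Hz, 128 Hz.
k=4: 166 Hz, 170 Hz.
Within [48 Hz, 146 Hz]: 82 Hz, 86 Hz, 124 Hz, 128 Hz.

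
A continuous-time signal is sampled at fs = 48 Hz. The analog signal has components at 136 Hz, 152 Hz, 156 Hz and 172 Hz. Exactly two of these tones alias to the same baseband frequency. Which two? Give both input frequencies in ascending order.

fs/2 = 24 Hz.
136 Hz mod fs = 40 Hz.
40 Hz > fs/2 = 24 Hz, folds to fs − 40 Hz = 8 Hz.
152 Hz mod fs = 8 Hz.
8 Hz ≤ fs/2 = 24 Hz, appears at 8 Hz.
156 Hz mod fs = 12 Hz.
12 Hz ≤ fs/2 = 24 Hz, appears at 12 Hz.
172 Hz mod fs = 28 Hz.
28 Hz > fs/2 = 24 Hz, folds to fs − 28 Hz = 20 Hz.
136 Hz and 152 Hz both map to 8 Hz.

136 Hz, 152 Hz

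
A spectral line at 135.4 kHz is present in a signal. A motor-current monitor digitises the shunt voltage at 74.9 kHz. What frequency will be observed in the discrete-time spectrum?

14.4 kHz

135.4 kHz mod fs = 60.5 kHz.
60.5 kHz > fs/2 = 37.45 kHz, folds to fs − 60.5 kHz = 14.4 kHz.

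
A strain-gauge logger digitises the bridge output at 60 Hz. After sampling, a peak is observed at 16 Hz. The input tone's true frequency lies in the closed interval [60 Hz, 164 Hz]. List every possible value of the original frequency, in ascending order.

Frequencies that alias to 16 Hz are k·fs ± 16 Hz for integer k ≥ 0.
k=0: 16 Hz.
k=1: 44 Hz, 76 Hz.
k=2: 104 Hz, 136 Hz.
k=3: 164 Hz, 196 Hz.
k=4: 224 Hz, 256 Hz.
Within [60 Hz, 164 Hz]: 76 Hz, 104 Hz, 136 Hz, 164 Hz.

76 Hz, 104 Hz, 136 Hz, 164 Hz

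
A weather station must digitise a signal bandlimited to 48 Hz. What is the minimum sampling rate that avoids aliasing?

96 Hz

Nyquist rate = 2 × 48 Hz = 96 Hz.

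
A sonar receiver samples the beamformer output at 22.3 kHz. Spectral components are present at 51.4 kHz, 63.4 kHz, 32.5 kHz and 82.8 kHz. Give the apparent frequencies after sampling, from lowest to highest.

3.5 kHz, 6.4 kHz, 6.8 kHz, 10.2 kHz

fs/2 = 11.15 kHz.
51.4 kHz mod fs = 6.8 kHz.
6.8 kHz ≤ fs/2 = 11.15 kHz, appears at 6.8 kHz.
63.4 kHz mod fs = 18.8 kHz.
18.8 kHz > fs/2 = 11.15 kHz, folds to fs − 18.8 kHz = 3.5 kHz.
32.5 kHz mod fs = 10.2 kHz.
10.2 kHz ≤ fs/2 = 11.15 kHz, appears at 10.2 kHz.
82.8 kHz mod fs = 15.9 kHz.
15.9 kHz > fs/2 = 11.15 kHz, folds to fs − 15.9 kHz = 6.4 kHz.
Distinct values: {3.5 kHz, 6.4 kHz, 6.8 kHz, 10.2 kHz}.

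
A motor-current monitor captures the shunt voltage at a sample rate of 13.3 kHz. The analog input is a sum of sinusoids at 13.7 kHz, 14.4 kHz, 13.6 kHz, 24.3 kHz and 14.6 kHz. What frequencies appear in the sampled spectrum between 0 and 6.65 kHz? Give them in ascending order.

0.3 kHz, 0.4 kHz, 1.1 kHz, 1.3 kHz, 2.3 kHz

fs/2 = 6.65 kHz.
13.7 kHz mod fs = 0.4 kHz.
0.4 kHz ≤ fs/2 = 6.65 kHz, appears at 0.4 kHz.
14.4 kHz mod fs = 1.1 kHz.
1.1 kHz ≤ fs/2 = 6.65 kHz, appears at 1.1 kHz.
13.6 kHz mod fs = 0.3 kHz.
0.3 kHz ≤ fs/2 = 6.65 kHz, appears at 0.3 kHz.
24.3 kHz mod fs = 11 kHz.
11 kHz > fs/2 = 6.65 kHz, folds to fs − 11 kHz = 2.3 kHz.
14.6 kHz mod fs = 1.3 kHz.
1.3 kHz ≤ fs/2 = 6.65 kHz, appears at 1.3 kHz.
Distinct values: {0.3 kHz, 0.4 kHz, 1.1 kHz, 1.3 kHz, 2.3 kHz}.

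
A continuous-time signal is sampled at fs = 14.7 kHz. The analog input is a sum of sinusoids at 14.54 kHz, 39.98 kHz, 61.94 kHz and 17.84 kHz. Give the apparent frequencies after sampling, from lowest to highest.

fs/2 = 7.35 kHz.
14.54 kHz > fs/2 = 7.35 kHz, folds to fs − 14.54 kHz = 0.16 kHz.
39.98 kHz mod fs = 10.58 kHz.
10.58 kHz > fs/2 = 7.35 kHz, folds to fs − 10.58 kHz = 4.12 kHz.
61.94 kHz mod fs = 3.14 kHz.
3.14 kHz ≤ fs/2 = 7.35 kHz, appears at 3.14 kHz.
17.84 kHz mod fs = 3.14 kHz.
3.14 kHz ≤ fs/2 = 7.35 kHz, appears at 3.14 kHz.
Distinct values: {0.16 kHz, 3.14 kHz, 4.12 kHz}.

0.16 kHz, 3.14 kHz, 4.12 kHz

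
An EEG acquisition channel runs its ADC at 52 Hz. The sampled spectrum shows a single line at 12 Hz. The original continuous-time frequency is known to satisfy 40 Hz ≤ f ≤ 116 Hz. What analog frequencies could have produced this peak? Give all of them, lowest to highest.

Frequencies that alias to 12 Hz are k·fs ± 12 Hz for integer k ≥ 0.
k=0: 12 Hz.
k=1: 40 Hz, 64 Hz.
k=2: 92 Hz, 116 Hz.
k=3: 144 Hz, 168 Hz.
Within [40 Hz, 116 Hz]: 40 Hz, 64 Hz, 92 Hz, 116 Hz.

40 Hz, 64 Hz, 92 Hz, 116 Hz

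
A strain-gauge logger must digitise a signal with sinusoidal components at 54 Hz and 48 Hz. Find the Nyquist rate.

Highest-frequency component: 54 Hz.
Nyquist rate = 2 × 54 Hz = 108 Hz.

108 Hz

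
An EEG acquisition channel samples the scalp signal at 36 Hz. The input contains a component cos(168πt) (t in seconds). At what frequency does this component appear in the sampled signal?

12 Hz

ω = 168π rad/s → f = ω/(2π) = 84 Hz.
84 Hz mod fs = 12 Hz.
12 Hz ≤ fs/2 = 18 Hz, appears at 12 Hz.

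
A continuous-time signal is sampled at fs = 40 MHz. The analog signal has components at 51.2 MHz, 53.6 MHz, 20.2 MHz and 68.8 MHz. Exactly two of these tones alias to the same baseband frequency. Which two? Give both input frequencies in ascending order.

fs/2 = 20 MHz.
51.2 MHz mod fs = 11.2 MHz.
11.2 MHz ≤ fs/2 = 20 MHz, appears at 11.2 MHz.
53.6 MHz mod fs = 13.6 MHz.
13.6 MHz ≤ fs/2 = 20 MHz, appears at 13.6 MHz.
20.2 MHz > fs/2 = 20 MHz, folds to fs − 20.2 MHz = 19.8 MHz.
68.8 MHz mod fs = 28.8 MHz.
28.8 MHz > fs/2 = 20 MHz, folds to fs − 28.8 MHz = 11.2 MHz.
51.2 MHz and 68.8 MHz both map to 11.2 MHz.

51.2 MHz, 68.8 MHz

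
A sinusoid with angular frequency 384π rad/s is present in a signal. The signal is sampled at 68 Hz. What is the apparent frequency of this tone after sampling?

12 Hz

ω = 384π rad/s → f = ω/(2π) = 192 Hz.
192 Hz mod fs = 56 Hz.
56 Hz > fs/2 = 34 Hz, folds to fs − 56 Hz = 12 Hz.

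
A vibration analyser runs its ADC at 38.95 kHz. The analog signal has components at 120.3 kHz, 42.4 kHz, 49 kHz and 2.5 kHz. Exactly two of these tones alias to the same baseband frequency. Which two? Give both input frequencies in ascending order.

42.4 kHz, 120.3 kHz

fs/2 = 19.475 kHz.
120.3 kHz mod fs = 3.45 kHz.
3.45 kHz ≤ fs/2 = 19.475 kHz, appears at 3.45 kHz.
42.4 kHz mod fs = 3.45 kHz.
3.45 kHz ≤ fs/2 = 19.475 kHz, appears at 3.45 kHz.
49 kHz mod fs = 10.05 kHz.
10.05 kHz ≤ fs/2 = 19.475 kHz, appears at 10.05 kHz.
2.5 kHz ≤ fs/2 = 19.475 kHz, passes unchanged.
42.4 kHz and 120.3 kHz both map to 3.45 kHz.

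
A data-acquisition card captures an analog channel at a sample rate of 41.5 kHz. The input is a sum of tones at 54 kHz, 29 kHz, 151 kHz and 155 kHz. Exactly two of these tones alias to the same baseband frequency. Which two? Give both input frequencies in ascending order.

fs/2 = 20.75 kHz.
54 kHz mod fs = 12.5 kHz.
12.5 kHz ≤ fs/2 = 20.75 kHz, appears at 12.5 kHz.
29 kHz > fs/2 = 20.75 kHz, folds to fs − 29 kHz = 12.5 kHz.
151 kHz mod fs = 26.5 kHz.
26.5 kHz > fs/2 = 20.75 kHz, folds to fs − 26.5 kHz = 15 kHz.
155 kHz mod fs = 30.5 kHz.
30.5 kHz > fs/2 = 20.75 kHz, folds to fs − 30.5 kHz = 11 kHz.
29 kHz and 54 kHz both map to 12.5 kHz.

29 kHz, 54 kHz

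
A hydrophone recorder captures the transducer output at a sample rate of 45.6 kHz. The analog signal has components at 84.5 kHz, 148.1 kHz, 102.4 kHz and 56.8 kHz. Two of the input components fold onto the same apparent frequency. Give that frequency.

11.2 kHz

fs/2 = 22.8 kHz.
84.5 kHz mod fs = 38.9 kHz.
38.9 kHz > fs/2 = 22.8 kHz, folds to fs − 38.9 kHz = 6.7 kHz.
148.1 kHz mod fs = 11.3 kHz.
11.3 kHz ≤ fs/2 = 22.8 kHz, appears at 11.3 kHz.
102.4 kHz mod fs = 11.2 kHz.
11.2 kHz ≤ fs/2 = 22.8 kHz, appears at 11.2 kHz.
56.8 kHz mod fs = 11.2 kHz.
11.2 kHz ≤ fs/2 = 22.8 kHz, appears at 11.2 kHz.
56.8 kHz and 102.4 kHz both map to 11.2 kHz.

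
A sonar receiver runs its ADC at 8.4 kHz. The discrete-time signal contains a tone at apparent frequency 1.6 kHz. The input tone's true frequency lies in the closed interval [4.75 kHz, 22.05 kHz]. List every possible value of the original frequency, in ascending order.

Frequencies that alias to 1.6 kHz are k·fs ± 1.6 kHz for integer k ≥ 0.
k=0: 1.6 kHz.
k=1: 6.8 kHz, 10 kHz.
k=2: 15.2 kHz, 18.4 kHz.
k=3: 23.6 kHz, 26.8 kHz.
Within [4.75 kHz, 22.05 kHz]: 6.8 kHz, 10 kHz, 15.2 kHz, 18.4 kHz.

6.8 kHz, 10 kHz, 15.2 kHz, 18.4 kHz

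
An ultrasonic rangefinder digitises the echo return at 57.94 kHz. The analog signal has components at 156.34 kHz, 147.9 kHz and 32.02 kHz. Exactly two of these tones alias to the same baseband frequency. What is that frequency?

25.92 kHz

fs/2 = 28.97 kHz.
156.34 kHz mod fs = 40.46 kHz.
40.46 kHz > fs/2 = 28.97 kHz, folds to fs − 40.46 kHz = 17.48 kHz.
147.9 kHz mod fs = 32.02 kHz.
32.02 kHz > fs/2 = 28.97 kHz, folds to fs − 32.02 kHz = 25.92 kHz.
32.02 kHz > fs/2 = 28.97 kHz, folds to fs − 32.02 kHz = 25.92 kHz.
32.02 kHz and 147.9 kHz both map to 25.92 kHz.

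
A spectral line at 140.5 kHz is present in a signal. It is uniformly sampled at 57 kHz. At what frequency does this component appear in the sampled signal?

26.5 kHz

140.5 kHz mod fs = 26.5 kHz.
26.5 kHz ≤ fs/2 = 28.5 kHz, appears at 26.5 kHz.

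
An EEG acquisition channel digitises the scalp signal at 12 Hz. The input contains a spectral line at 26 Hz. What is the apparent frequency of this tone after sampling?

2 Hz

26 Hz mod fs = 2 Hz.
2 Hz ≤ fs/2 = 6 Hz, appears at 2 Hz.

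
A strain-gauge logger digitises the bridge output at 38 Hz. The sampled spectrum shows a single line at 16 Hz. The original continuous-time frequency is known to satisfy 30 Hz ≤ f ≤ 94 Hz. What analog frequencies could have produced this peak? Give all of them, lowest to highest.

Frequencies that alias to 16 Hz are k·fs ± 16 Hz for integer k ≥ 0.
k=0: 16 Hz.
k=1: 22 Hz, 54 Hz.
k=2: 60 Hz, 92 Hz.
k=3: 98 Hz, 130 Hz.
Within [30 Hz, 94 Hz]: 54 Hz, 60 Hz, 92 Hz.

54 Hz, 60 Hz, 92 Hz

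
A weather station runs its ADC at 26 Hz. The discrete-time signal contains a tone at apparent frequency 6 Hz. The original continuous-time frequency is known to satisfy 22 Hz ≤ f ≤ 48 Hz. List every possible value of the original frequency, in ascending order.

32 Hz, 46 Hz

Frequencies that alias to 6 Hz are k·fs ± 6 Hz for integer k ≥ 0.
k=0: 6 Hz.
k=1: 20 Hz, 32 Hz.
k=2: 46 Hz, 58 Hz.
k=3: 72 Hz, 84 Hz.
Within [22 Hz, 48 Hz]: 32 Hz, 46 Hz.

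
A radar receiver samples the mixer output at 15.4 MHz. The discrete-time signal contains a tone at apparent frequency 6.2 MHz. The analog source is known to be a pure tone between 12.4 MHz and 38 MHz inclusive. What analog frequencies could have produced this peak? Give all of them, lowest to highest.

21.6 MHz, 24.6 MHz, 37 MHz

Frequencies that alias to 6.2 MHz are k·fs ± 6.2 MHz for integer k ≥ 0.
k=0: 6.2 MHz.
k=1: 9.2 MHz, 21.6 MHz.
k=2: 24.6 MHz, 37 MHz.
k=3: 40 MHz, 52.4 MHz.
Within [12.4 MHz, 38 MHz]: 21.6 MHz, 24.6 MHz, 37 MHz.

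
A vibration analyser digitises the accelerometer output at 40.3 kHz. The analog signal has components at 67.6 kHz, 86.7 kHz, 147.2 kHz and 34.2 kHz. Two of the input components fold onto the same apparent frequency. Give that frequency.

fs/2 = 20.15 kHz.
67.6 kHz mod fs = 27.3 kHz.
27.3 kHz > fs/2 = 20.15 kHz, folds to fs − 27.3 kHz = 13 kHz.
86.7 kHz mod fs = 6.1 kHz.
6.1 kHz ≤ fs/2 = 20.15 kHz, appears at 6.1 kHz.
147.2 kHz mod fs = 26.3 kHz.
26.3 kHz > fs/2 = 20.15 kHz, folds to fs − 26.3 kHz = 14 kHz.
34.2 kHz > fs/2 = 20.15 kHz, folds to fs − 34.2 kHz = 6.1 kHz.
34.2 kHz and 86.7 kHz both map to 6.1 kHz.

6.1 kHz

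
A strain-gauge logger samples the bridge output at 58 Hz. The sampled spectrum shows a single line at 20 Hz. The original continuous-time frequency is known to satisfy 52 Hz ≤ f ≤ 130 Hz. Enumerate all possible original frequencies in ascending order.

Frequencies that alias to 20 Hz are k·fs ± 20 Hz for integer k ≥ 0.
k=0: 20 Hz.
k=1: 38 Hz, 78 Hz.
k=2: 96 Hz, 136 Hz.
k=3: 154 Hz, 194 Hz.
Within [52 Hz, 130 Hz]: 78 Hz, 96 Hz.

78 Hz, 96 Hz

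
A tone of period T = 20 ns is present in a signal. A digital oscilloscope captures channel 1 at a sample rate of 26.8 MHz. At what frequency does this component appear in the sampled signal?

3.6 MHz

T = 20 ns → f = 1/T = 50 MHz.
50 MHz mod fs = 23.2 MHz.
23.2 MHz > fs/2 = 13.4 MHz, folds to fs − 23.2 MHz = 3.6 MHz.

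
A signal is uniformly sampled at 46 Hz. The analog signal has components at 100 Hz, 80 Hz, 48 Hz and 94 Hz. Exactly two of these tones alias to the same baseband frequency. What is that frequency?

2 Hz

fs/2 = 23 Hz.
100 Hz mod fs = 8 Hz.
8 Hz ≤ fs/2 = 23 Hz, appears at 8 Hz.
80 Hz mod fs = 34 Hz.
34 Hz > fs/2 = 23 Hz, folds to fs − 34 Hz = 12 Hz.
48 Hz mod fs = 2 Hz.
2 Hz ≤ fs/2 = 23 Hz, appears at 2 Hz.
94 Hz mod fs = 2 Hz.
2 Hz ≤ fs/2 = 23 Hz, appears at 2 Hz.
48 Hz and 94 Hz both map to 2 Hz.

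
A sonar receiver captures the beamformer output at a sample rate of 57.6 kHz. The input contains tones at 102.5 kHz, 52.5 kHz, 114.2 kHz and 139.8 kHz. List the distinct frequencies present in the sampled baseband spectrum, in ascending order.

fs/2 = 28.8 kHz.
102.5 kHz mod fs = 44.9 kHz.
44.9 kHz > fs/2 = 28.8 kHz, folds to fs − 44.9 kHz = 12.7 kHz.
52.5 kHz > fs/2 = 28.8 kHz, folds to fs − 52.5 kHz = 5.1 kHz.
114.2 kHz mod fs = 56.6 kHz.
56.6 kHz > fs/2 = 28.8 kHz, folds to fs − 56.6 kHz = 1 kHz.
139.8 kHz mod fs = 24.6 kHz.
24.6 kHz ≤ fs/2 = 28.8 kHz, appears at 24.6 kHz.
Distinct values: {1 kHz, 5.1 kHz, 12.7 kHz, 24.6 kHz}.

1 kHz, 5.1 kHz, 12.7 kHz, 24.6 kHz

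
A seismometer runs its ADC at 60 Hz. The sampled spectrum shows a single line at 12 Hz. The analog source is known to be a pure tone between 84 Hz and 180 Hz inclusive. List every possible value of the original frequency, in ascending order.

108 Hz, 132 Hz, 168 Hz

Frequencies that alias to 12 Hz are k·fs ± 12 Hz for integer k ≥ 0.
k=0: 12 Hz.
k=1: 48 Hz, 72 Hz.
k=2: 108 Hz, 132 Hz.
k=3: 168 Hz, 192 Hz.
k=4: 228 Hz, 252 Hz.
Within [84 Hz, 180 Hz]: 108 Hz, 132 Hz, 168 Hz.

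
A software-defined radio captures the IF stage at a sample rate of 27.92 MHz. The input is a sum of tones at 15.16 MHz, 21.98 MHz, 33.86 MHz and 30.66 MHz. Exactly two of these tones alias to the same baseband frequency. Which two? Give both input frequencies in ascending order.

21.98 MHz, 33.86 MHz

fs/2 = 13.96 MHz.
15.16 MHz > fs/2 = 13.96 MHz, folds to fs − 15.16 MHz = 12.76 MHz.
21.98 MHz > fs/2 = 13.96 MHz, folds to fs − 21.98 MHz = 5.94 MHz.
33.86 MHz mod fs = 5.94 MHz.
5.94 MHz ≤ fs/2 = 13.96 MHz, appears at 5.94 MHz.
30.66 MHz mod fs = 2.74 MHz.
2.74 MHz ≤ fs/2 = 13.96 MHz, appears at 2.74 MHz.
21.98 MHz and 33.86 MHz both map to 5.94 MHz.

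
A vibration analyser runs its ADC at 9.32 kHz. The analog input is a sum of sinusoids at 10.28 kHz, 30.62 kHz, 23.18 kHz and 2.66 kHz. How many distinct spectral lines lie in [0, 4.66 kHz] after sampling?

3

fs/2 = 4.66 kHz.
10.28 kHz mod fs = 0.96 kHz.
0.96 kHz ≤ fs/2 = 4.66 kHz, appears at 0.96 kHz.
30.62 kHz mod fs = 2.66 kHz.
2.66 kHz ≤ fs/2 = 4.66 kHz, appears at 2.66 kHz.
23.18 kHz mod fs = 4.54 kHz.
4.54 kHz ≤ fs/2 = 4.66 kHz, appears at 4.54 kHz.
2.66 kHz ≤ fs/2 = 4.66 kHz, passes unchanged.
Distinct values: {0.96 kHz, 2.66 kHz, 4.54 kHz} → 3.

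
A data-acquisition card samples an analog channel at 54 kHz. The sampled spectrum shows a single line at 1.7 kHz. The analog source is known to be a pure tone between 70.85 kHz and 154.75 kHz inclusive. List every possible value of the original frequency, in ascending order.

Frequencies that alias to 1.7 kHz are k·fs ± 1.7 kHz for integer k ≥ 0.
k=0: 1.7 kHz.
k=1: 52.3 kHz, 55.7 kHz.
k=2: 106.3 kHz, 109.7 kHz.
k=3: 160.3 kHz, 163.7 kHz.
Within [70.85 kHz, 154.75 kHz]: 106.3 kHz, 109.7 kHz.

106.3 kHz, 109.7 kHz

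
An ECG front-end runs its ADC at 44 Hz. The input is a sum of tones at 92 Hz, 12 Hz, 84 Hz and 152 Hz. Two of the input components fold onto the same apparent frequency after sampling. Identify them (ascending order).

fs/2 = 22 Hz.
92 Hz mod fs = 4 Hz.
4 Hz ≤ fs/2 = 22 Hz, appears at 4 Hz.
12 Hz ≤ fs/2 = 22 Hz, passes unchanged.
84 Hz mod fs = 40 Hz.
40 Hz > fs/2 = 22 Hz, folds to fs − 40 Hz = 4 Hz.
152 Hz mod fs = 20 Hz.
20 Hz ≤ fs/2 = 22 Hz, appears at 20 Hz.
84 Hz and 92 Hz both map to 4 Hz.

84 Hz, 92 Hz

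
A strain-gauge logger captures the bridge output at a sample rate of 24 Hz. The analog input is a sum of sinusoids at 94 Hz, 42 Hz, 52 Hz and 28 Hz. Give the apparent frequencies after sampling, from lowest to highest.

2 Hz, 4 Hz, 6 Hz

fs/2 = 12 Hz.
94 Hz mod fs = 22 Hz.
22 Hz > fs/2 = 12 Hz, folds to fs − 22 Hz = 2 Hz.
42 Hz mod fs = 18 Hz.
18 Hz > fs/2 = 12 Hz, folds to fs − 18 Hz = 6 Hz.
52 Hz mod fs = 4 Hz.
4 Hz ≤ fs/2 = 12 Hz, appears at 4 Hz.
28 Hz mod fs = 4 Hz.
4 Hz ≤ fs/2 = 12 Hz, appears at 4 Hz.
Distinct values: {2 Hz, 4 Hz, 6 Hz}.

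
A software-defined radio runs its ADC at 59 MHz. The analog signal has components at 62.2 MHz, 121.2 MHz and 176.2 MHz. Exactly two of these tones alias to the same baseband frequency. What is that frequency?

3.2 MHz

fs/2 = 29.5 MHz.
62.2 MHz mod fs = 3.2 MHz.
3.2 MHz ≤ fs/2 = 29.5 MHz, appears at 3.2 MHz.
121.2 MHz mod fs = 3.2 MHz.
3.2 MHz ≤ fs/2 = 29.5 MHz, appears at 3.2 MHz.
176.2 MHz mod fs = 58.2 MHz.
58.2 MHz > fs/2 = 29.5 MHz, folds to fs − 58.2 MHz = 0.8 MHz.
62.2 MHz and 121.2 MHz both map to 3.2 MHz.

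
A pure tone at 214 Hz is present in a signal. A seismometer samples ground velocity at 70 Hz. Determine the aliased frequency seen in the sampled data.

4 Hz

214 Hz mod fs = 4 Hz.
4 Hz ≤ fs/2 = 35 Hz, appears at 4 Hz.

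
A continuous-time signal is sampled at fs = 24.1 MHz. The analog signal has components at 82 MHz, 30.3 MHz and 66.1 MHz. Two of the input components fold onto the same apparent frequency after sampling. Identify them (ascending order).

30.3 MHz, 66.1 MHz

fs/2 = 12.05 MHz.
82 MHz mod fs = 9.7 MHz.
9.7 MHz ≤ fs/2 = 12.05 MHz, appears at 9.7 MHz.
30.3 MHz mod fs = 6.2 MHz.
6.2 MHz ≤ fs/2 = 12.05 MHz, appears at 6.2 MHz.
66.1 MHz mod fs = 17.9 MHz.
17.9 MHz > fs/2 = 12.05 MHz, folds to fs − 17.9 MHz = 6.2 MHz.
30.3 MHz and 66.1 MHz both map to 6.2 MHz.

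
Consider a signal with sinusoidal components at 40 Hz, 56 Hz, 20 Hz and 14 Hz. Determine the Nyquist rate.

Highest-frequency component: 56 Hz.
Nyquist rate = 2 × 56 Hz = 112 Hz.

112 Hz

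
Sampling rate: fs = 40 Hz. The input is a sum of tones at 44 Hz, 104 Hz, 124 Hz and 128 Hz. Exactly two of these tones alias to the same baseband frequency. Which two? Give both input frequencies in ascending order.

fs/2 = 20 Hz.
44 Hz mod fs = 4 Hz.
4 Hz ≤ fs/2 = 20 Hz, appears at 4 Hz.
104 Hz mod fs = 24 Hz.
24 Hz > fs/2 = 20 Hz, folds to fs − 24 Hz = 16 Hz.
124 Hz mod fs = 4 Hz.
4 Hz ≤ fs/2 = 20 Hz, appears at 4 Hz.
128 Hz mod fs = 8 Hz.
8 Hz ≤ fs/2 = 20 Hz, appears at 8 Hz.
44 Hz and 124 Hz both map to 4 Hz.

44 Hz, 124 Hz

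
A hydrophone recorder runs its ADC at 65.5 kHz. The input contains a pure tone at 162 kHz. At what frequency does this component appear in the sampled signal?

162 kHz mod fs = 31 kHz.
31 kHz ≤ fs/2 = 32.75 kHz, appears at 31 kHz.

31 kHz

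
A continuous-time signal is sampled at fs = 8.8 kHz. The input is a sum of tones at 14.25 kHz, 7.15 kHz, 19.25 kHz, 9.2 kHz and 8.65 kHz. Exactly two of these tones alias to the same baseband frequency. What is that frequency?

1.65 kHz

fs/2 = 4.4 kHz.
14.25 kHz mod fs = 5.45 kHz.
5.45 kHz > fs/2 = 4.4 kHz, folds to fs − 5.45 kHz = 3.35 kHz.
7.15 kHz > fs/2 = 4.4 kHz, folds to fs − 7.15 kHz = 1.65 kHz.
19.25 kHz mod fs = 1.65 kHz.
1.65 kHz ≤ fs/2 = 4.4 kHz, appears at 1.65 kHz.
9.2 kHz mod fs = 0.4 kHz.
0.4 kHz ≤ fs/2 = 4.4 kHz, appears at 0.4 kHz.
8.65 kHz > fs/2 = 4.4 kHz, folds to fs − 8.65 kHz = 0.15 kHz.
7.15 kHz and 19.25 kHz both map to 1.65 kHz.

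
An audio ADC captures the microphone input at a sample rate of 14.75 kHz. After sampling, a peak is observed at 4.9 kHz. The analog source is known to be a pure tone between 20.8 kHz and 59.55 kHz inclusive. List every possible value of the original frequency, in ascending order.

Frequencies that alias to 4.9 kHz are k·fs ± 4.9 kHz for integer k ≥ 0.
k=0: 4.9 kHz.
k=1: 9.85 kHz, 19.65 kHz.
k=2: 24.6 kHz, 34.4 kHz.
k=3: 39.35 kHz, 49.15 kHz.
k=4: 54.1 kHz, 63.9 kHz.
k=5: 68.85 kHz, 78.65 kHz.
Within [20.8 kHz, 59.55 kHz]: 24.6 kHz, 34.4 kHz, 39.35 kHz, 49.15 kHz, 54.1 kHz.

24.6 kHz, 34.4 kHz, 39.35 kHz, 49.15 kHz, 54.1 kHz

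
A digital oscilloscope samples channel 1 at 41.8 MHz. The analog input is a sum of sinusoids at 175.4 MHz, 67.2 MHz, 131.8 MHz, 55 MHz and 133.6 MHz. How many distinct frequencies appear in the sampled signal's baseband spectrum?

fs/2 = 20.9 MHz.
175.4 MHz mod fs = 8.2 MHz.
8.2 MHz ≤ fs/2 = 20.9 MHz, appears at 8.2 MHz.
67.2 MHz mod fs = 25.4 MHz.
25.4 MHz > fs/2 = 20.9 MHz, folds to fs − 25.4 MHz = 16.4 MHz.
131.8 MHz mod fs = 6.4 MHz.
6.4 MHz ≤ fs/2 = 20.9 MHz, appears at 6.4 MHz.
55 MHz mod fs = 13.2 MHz.
13.2 MHz ≤ fs/2 = 20.9 MHz, appears at 13.2 MHz.
133.6 MHz mod fs = 8.2 MHz.
8.2 MHz ≤ fs/2 = 20.9 MHz, appears at 8.2 MHz.
Distinct values: {6.4 MHz, 8.2 MHz, 13.2 MHz, 16.4 MHz} → 4.

4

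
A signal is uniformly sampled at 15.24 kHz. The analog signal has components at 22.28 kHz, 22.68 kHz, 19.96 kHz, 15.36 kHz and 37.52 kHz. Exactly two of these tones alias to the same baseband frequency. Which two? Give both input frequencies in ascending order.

22.28 kHz, 37.52 kHz

fs/2 = 7.62 kHz.
22.28 kHz mod fs = 7.04 kHz.
7.04 kHz ≤ fs/2 = 7.62 kHz, appears at 7.04 kHz.
22.68 kHz mod fs = 7.44 kHz.
7.44 kHz ≤ fs/2 = 7.62 kHz, appears at 7.44 kHz.
19.96 kHz mod fs = 4.72 kHz.
4.72 kHz ≤ fs/2 = 7.62 kHz, appears at 4.72 kHz.
15.36 kHz mod fs = 0.12 kHz.
0.12 kHz ≤ fs/2 = 7.62 kHz, appears at 0.12 kHz.
37.52 kHz mod fs = 7.04 kHz.
7.04 kHz ≤ fs/2 = 7.62 kHz, appears at 7.04 kHz.
22.28 kHz and 37.52 kHz both map to 7.04 kHz.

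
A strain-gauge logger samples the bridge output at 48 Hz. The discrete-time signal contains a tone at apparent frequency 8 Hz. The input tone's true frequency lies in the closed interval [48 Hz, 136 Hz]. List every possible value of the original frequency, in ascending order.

Frequencies that alias to 8 Hz are k·fs ± 8 Hz for integer k ≥ 0.
k=0: 8 Hz.
k=1: 40 Hz, 56 Hz.
k=2: 88 Hz, 104 Hz.
k=3: 136 Hz, 152 Hz.
k=4: 184 Hz, 200 Hz.
Within [48 Hz, 136 Hz]: 56 Hz, 88 Hz, 104 Hz, 136 Hz.

56 Hz, 88 Hz, 104 Hz, 136 Hz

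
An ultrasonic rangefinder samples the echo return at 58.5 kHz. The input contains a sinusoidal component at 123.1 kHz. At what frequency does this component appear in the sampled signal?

123.1 kHz mod fs = 6.1 kHz.
6.1 kHz ≤ fs/2 = 29.25 kHz, appears at 6.1 kHz.

6.1 kHz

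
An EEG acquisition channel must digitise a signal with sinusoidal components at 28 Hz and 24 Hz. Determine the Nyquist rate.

56 Hz

Highest-frequency component: 28 Hz.
Nyquist rate = 2 × 28 Hz = 56 Hz.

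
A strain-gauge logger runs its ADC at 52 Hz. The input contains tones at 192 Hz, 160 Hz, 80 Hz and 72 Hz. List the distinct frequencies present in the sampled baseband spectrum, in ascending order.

fs/2 = 26 Hz.
192 Hz mod fs = 36 Hz.
36 Hz > fs/2 = 26 Hz, folds to fs − 36 Hz = 16 Hz.
160 Hz mod fs = 4 Hz.
4 Hz ≤ fs/2 = 26 Hz, appears at 4 Hz.
80 Hz mod fs = 28 Hz.
28 Hz > fs/2 = 26 Hz, folds to fs − 28 Hz = 24 Hz.
72 Hz mod fs = 20 Hz.
20 Hz ≤ fs/2 = 26 Hz, appears at 20 Hz.
Distinct values: {4 Hz, 16 Hz, 20 Hz, 24 Hz}.

4 Hz, 16 Hz, 20 Hz, 24 Hz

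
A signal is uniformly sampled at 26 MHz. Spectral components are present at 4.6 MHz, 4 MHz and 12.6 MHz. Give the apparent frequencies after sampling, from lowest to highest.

fs/2 = 13 MHz.
4.6 MHz ≤ fs/2 = 13 MHz, passes unchanged.
4 MHz ≤ fs/2 = 13 MHz, passes unchanged.
12.6 MHz ≤ fs/2 = 13 MHz, passes unchanged.
Distinct values: {4 MHz, 4.6 MHz, 12.6 MHz}.

4 MHz, 4.6 MHz, 12.6 MHz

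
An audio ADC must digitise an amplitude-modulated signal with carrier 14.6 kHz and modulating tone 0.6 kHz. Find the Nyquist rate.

30.4 kHz

AM sidebands sit at fc ± fm = 14 kHz and 15.2 kHz.
Highest-frequency component: 15.2 kHz.
Nyquist rate = 2 × 15.2 kHz = 30.4 kHz.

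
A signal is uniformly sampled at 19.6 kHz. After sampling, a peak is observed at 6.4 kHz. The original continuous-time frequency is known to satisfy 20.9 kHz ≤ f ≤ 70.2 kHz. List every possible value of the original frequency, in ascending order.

26 kHz, 32.8 kHz, 45.6 kHz, 52.4 kHz, 65.2 kHz

Frequencies that alias to 6.4 kHz are k·fs ± 6.4 kHz for integer k ≥ 0.
k=0: 6.4 kHz.
k=1: 13.2 kHz, 26 kHz.
k=2: 32.8 kHz, 45.6 kHz.
k=3: 52.4 kHz, 65.2 kHz.
k=4: 72 kHz, 84.8 kHz.
Within [20.9 kHz, 70.2 kHz]: 26 kHz, 32.8 kHz, 45.6 kHz, 52.4 kHz, 65.2 kHz.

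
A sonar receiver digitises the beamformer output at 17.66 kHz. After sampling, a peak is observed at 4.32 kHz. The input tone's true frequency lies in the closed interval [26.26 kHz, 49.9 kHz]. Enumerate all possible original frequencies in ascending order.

Frequencies that alias to 4.32 kHz are k·fs ± 4.32 kHz for integer k ≥ 0.
k=0: 4.32 kHz.
k=1: 13.34 kHz, 21.98 kHz.
k=2: 31 kHz, 39.64 kHz.
k=3: 48.66 kHz, 57.3 kHz.
k=4: 66.32 kHz, 74.96 kHz.
Within [26.26 kHz, 49.9 kHz]: 31 kHz, 39.64 kHz, 48.66 kHz.

31 kHz, 39.64 kHz, 48.66 kHz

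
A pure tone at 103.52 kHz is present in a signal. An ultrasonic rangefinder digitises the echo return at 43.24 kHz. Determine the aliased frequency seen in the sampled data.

17.04 kHz

103.52 kHz mod fs = 17.04 kHz.
17.04 kHz ≤ fs/2 = 21.62 kHz, appears at 17.04 kHz.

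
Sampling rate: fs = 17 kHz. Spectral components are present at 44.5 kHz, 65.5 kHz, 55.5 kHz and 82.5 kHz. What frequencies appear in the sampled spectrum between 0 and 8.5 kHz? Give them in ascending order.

fs/2 = 8.5 kHz.
44.5 kHz mod fs = 10.5 kHz.
10.5 kHz > fs/2 = 8.5 kHz, folds to fs − 10.5 kHz = 6.5 kHz.
65.5 kHz mod fs = 14.5 kHz.
14.5 kHz > fs/2 = 8.5 kHz, folds to fs − 14.5 kHz = 2.5 kHz.
55.5 kHz mod fs = 4.5 kHz.
4.5 kHz ≤ fs/2 = 8.5 kHz, appears at 4.5 kHz.
82.5 kHz mod fs = 14.5 kHz.
14.5 kHz > fs/2 = 8.5 kHz, folds to fs − 14.5 kHz = 2.5 kHz.
Distinct values: {2.5 kHz, 4.5 kHz, 6.5 kHz}.

2.5 kHz, 4.5 kHz, 6.5 kHz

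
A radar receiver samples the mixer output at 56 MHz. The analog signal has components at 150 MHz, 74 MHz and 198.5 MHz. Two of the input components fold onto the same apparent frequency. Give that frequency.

18 MHz

fs/2 = 28 MHz.
150 MHz mod fs = 38 MHz.
38 MHz > fs/2 = 28 MHz, folds to fs − 38 MHz = 18 MHz.
74 MHz mod fs = 18 MHz.
18 MHz ≤ fs/2 = 28 MHz, appears at 18 MHz.
198.5 MHz mod fs = 30.5 MHz.
30.5 MHz > fs/2 = 28 MHz, folds to fs − 30.5 MHz = 25.5 MHz.
74 MHz and 150 MHz both map to 18 MHz.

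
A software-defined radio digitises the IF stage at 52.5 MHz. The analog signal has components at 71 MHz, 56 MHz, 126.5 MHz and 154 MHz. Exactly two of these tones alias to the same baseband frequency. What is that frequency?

3.5 MHz

fs/2 = 26.25 MHz.
71 MHz mod fs = 18.5 MHz.
18.5 MHz ≤ fs/2 = 26.25 MHz, appears at 18.5 MHz.
56 MHz mod fs = 3.5 MHz.
3.5 MHz ≤ fs/2 = 26.25 MHz, appears at 3.5 MHz.
126.5 MHz mod fs = 21.5 MHz.
21.5 MHz ≤ fs/2 = 26.25 MHz, appears at 21.5 MHz.
154 MHz mod fs = 49 MHz.
49 MHz > fs/2 = 26.25 MHz, folds to fs − 49 MHz = 3.5 MHz.
56 MHz and 154 MHz both map to 3.5 MHz.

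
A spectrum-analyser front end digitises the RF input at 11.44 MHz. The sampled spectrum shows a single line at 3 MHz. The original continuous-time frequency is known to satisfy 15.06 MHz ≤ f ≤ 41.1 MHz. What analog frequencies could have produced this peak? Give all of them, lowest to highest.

19.88 MHz, 25.88 MHz, 31.32 MHz, 37.32 MHz

Frequencies that alias to 3 MHz are k·fs ± 3 MHz for integer k ≥ 0.
k=0: 3 MHz.
k=1: 8.44 MHz, 14.44 MHz.
k=2: 19.88 MHz, 25.88 MHz.
k=3: 31.32 MHz, 37.32 MHz.
k=4: 42.76 MHz, 48.76 MHz.
Within [15.06 MHz, 41.1 MHz]: 19.88 MHz, 25.88 MHz, 31.32 MHz, 37.32 MHz.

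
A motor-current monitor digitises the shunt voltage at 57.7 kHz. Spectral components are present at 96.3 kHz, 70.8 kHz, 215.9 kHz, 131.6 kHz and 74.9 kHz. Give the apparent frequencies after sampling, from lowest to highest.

13.1 kHz, 14.9 kHz, 16.2 kHz, 17.2 kHz, 19.1 kHz

fs/2 = 28.85 kHz.
96.3 kHz mod fs = 38.6 kHz.
38.6 kHz > fs/2 = 28.85 kHz, folds to fs − 38.6 kHz = 19.1 kHz.
70.8 kHz mod fs = 13.1 kHz.
13.1 kHz ≤ fs/2 = 28.85 kHz, appears at 13.1 kHz.
215.9 kHz mod fs = 42.8 kHz.
42.8 kHz > fs/2 = 28.85 kHz, folds to fs − 42.8 kHz = 14.9 kHz.
131.6 kHz mod fs = 16.2 kHz.
16.2 kHz ≤ fs/2 = 28.85 kHz, appears at 16.2 kHz.
74.9 kHz mod fs = 17.2 kHz.
17.2 kHz ≤ fs/2 = 28.85 kHz, appears at 17.2 kHz.
Distinct values: {13.1 kHz, 14.9 kHz, 16.2 kHz, 17.2 kHz, 19.1 kHz}.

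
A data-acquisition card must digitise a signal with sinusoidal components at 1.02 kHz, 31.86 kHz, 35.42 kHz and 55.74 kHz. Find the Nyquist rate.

111.48 kHz

Highest-frequency component: 55.74 kHz.
Nyquist rate = 2 × 55.74 kHz = 111.48 kHz.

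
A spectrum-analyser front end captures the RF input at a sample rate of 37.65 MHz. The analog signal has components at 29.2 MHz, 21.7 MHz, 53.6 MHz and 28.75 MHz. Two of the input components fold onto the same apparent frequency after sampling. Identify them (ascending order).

fs/2 = 18.825 MHz.
29.2 MHz > fs/2 = 18.825 MHz, folds to fs − 29.2 MHz = 8.45 MHz.
21.7 MHz > fs/2 = 18.825 MHz, folds to fs − 21.7 MHz = 15.95 MHz.
53.6 MHz mod fs = 15.95 MHz.
15.95 MHz ≤ fs/2 = 18.825 MHz, appears at 15.95 MHz.
28.75 MHz > fs/2 = 18.825 MHz, folds to fs − 28.75 MHz = 8.9 MHz.
21.7 MHz and 53.6 MHz both map to 15.95 MHz.

21.7 MHz, 53.6 MHz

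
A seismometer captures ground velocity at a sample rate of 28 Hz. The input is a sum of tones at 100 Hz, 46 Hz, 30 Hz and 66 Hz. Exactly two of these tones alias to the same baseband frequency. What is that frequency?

fs/2 = 14 Hz.
100 Hz mod fs = 16 Hz.
16 Hz > fs/2 = 14 Hz, folds to fs − 16 Hz = 12 Hz.
46 Hz mod fs = 18 Hz.
18 Hz > fs/2 = 14 Hz, folds to fs − 18 Hz = 10 Hz.
30 Hz mod fs = 2 Hz.
2 Hz ≤ fs/2 = 14 Hz, appears at 2 Hz.
66 Hz mod fs = 10 Hz.
10 Hz ≤ fs/2 = 14 Hz, appears at 10 Hz.
46 Hz and 66 Hz both map to 10 Hz.

10 Hz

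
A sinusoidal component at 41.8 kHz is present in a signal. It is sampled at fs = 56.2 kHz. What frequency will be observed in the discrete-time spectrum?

41.8 kHz > fs/2 = 28.1 kHz, folds to fs − 41.8 kHz = 14.4 kHz.

14.4 kHz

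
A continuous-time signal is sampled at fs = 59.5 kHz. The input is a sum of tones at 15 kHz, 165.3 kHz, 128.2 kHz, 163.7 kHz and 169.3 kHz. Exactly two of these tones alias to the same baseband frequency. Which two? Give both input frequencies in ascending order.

fs/2 = 29.75 kHz.
15 kHz ≤ fs/2 = 29.75 kHz, passes unchanged.
165.3 kHz mod fs = 46.3 kHz.
46.3 kHz > fs/2 = 29.75 kHz, folds to fs − 46.3 kHz = 13.2 kHz.
128.2 kHz mod fs = 9.2 kHz.
9.2 kHz ≤ fs/2 = 29.75 kHz, appears at 9.2 kHz.
163.7 kHz mod fs = 44.7 kHz.
44.7 kHz > fs/2 = 29.75 kHz, folds to fs − 44.7 kHz = 14.8 kHz.
169.3 kHz mod fs = 50.3 kHz.
50.3 kHz > fs/2 = 29.75 kHz, folds to fs − 50.3 kHz = 9.2 kHz.
128.2 kHz and 169.3 kHz both map to 9.2 kHz.

128.2 kHz, 169.3 kHz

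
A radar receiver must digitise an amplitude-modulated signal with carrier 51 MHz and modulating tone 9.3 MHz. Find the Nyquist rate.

120.6 MHz

AM sidebands sit at fc ± fm = 41.7 MHz and 60.3 MHz.
Highest-frequency component: 60.3 MHz.
Nyquist rate = 2 × 60.3 MHz = 120.6 MHz.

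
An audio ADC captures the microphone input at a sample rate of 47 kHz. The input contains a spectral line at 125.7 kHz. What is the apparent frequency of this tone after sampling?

125.7 kHz mod fs = 31.7 kHz.
31.7 kHz > fs/2 = 23.5 kHz, folds to fs − 31.7 kHz = 15.3 kHz.

15.3 kHz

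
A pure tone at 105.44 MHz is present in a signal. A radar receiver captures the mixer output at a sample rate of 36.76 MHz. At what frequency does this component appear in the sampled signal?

105.44 MHz mod fs = 31.92 MHz.
31.92 MHz > fs/2 = 18.38 MHz, folds to fs − 31.92 MHz = 4.84 MHz.

4.84 MHz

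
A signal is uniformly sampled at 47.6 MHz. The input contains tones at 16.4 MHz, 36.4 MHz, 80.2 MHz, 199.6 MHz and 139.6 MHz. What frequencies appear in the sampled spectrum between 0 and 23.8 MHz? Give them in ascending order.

fs/2 = 23.8 MHz.
16.4 MHz ≤ fs/2 = 23.8 MHz, passes unchanged.
36.4 MHz > fs/2 = 23.8 MHz, folds to fs − 36.4 MHz = 11.2 MHz.
80.2 MHz mod fs = 32.6 MHz.
32.6 MHz > fs/2 = 23.8 MHz, folds to fs − 32.6 MHz = 15 MHz.
199.6 MHz mod fs = 9.2 MHz.
9.2 MHz ≤ fs/2 = 23.8 MHz, appears at 9.2 MHz.
139.6 MHz mod fs = 44.4 MHz.
44.4 MHz > fs/2 = 23.8 MHz, folds to fs − 44.4 MHz = 3.2 MHz.
Distinct values: {3.2 MHz, 9.2 MHz, 11.2 MHz, 15 MHz, 16.4 MHz}.

3.2 MHz, 9.2 MHz, 11.2 MHz, 15 MHz, 16.4 MHz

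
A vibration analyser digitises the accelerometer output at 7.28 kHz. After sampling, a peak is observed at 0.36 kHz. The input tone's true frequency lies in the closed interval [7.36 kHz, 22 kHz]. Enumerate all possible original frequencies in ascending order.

7.64 kHz, 14.2 kHz, 14.92 kHz, 21.48 kHz

Frequencies that alias to 0.36 kHz are k·fs ± 0.36 kHz for integer k ≥ 0.
k=0: 0.36 kHz.
k=1: 6.92 kHz, 7.64 kHz.
k=2: 14.2 kHz, 14.92 kHz.
k=3: 21.48 kHz, 22.2 kHz.
k=4: 28.76 kHz, 29.48 kHz.
Within [7.36 kHz, 22 kHz]: 7.64 kHz, 14.2 kHz, 14.92 kHz, 21.48 kHz.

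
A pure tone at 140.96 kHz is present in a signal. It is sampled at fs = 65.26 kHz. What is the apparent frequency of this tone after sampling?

10.44 kHz

140.96 kHz mod fs = 10.44 kHz.
10.44 kHz ≤ fs/2 = 32.63 kHz, appears at 10.44 kHz.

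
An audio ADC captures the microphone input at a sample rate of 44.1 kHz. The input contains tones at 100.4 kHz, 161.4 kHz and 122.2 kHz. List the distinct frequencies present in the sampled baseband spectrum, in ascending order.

fs/2 = 22.05 kHz.
100.4 kHz mod fs = 12.2 kHz.
12.2 kHz ≤ fs/2 = 22.05 kHz, appears at 12.2 kHz.
161.4 kHz mod fs = 29.1 kHz.
29.1 kHz > fs/2 = 22.05 kHz, folds to fs − 29.1 kHz = 15 kHz.
122.2 kHz mod fs = 34 kHz.
34 kHz > fs/2 = 22.05 kHz, folds to fs − 34 kHz = 10.1 kHz.
Distinct values: {10.1 kHz, 12.2 kHz, 15 kHz}.

10.1 kHz, 12.2 kHz, 15 kHz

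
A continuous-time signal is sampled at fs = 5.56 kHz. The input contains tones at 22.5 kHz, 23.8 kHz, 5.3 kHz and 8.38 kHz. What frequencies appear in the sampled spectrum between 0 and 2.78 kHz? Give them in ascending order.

fs/2 = 2.78 kHz.
22.5 kHz mod fs = 0.26 kHz.
0.26 kHz ≤ fs/2 = 2.78 kHz, appears at 0.26 kHz.
23.8 kHz mod fs = 1.56 kHz.
1.56 kHz ≤ fs/2 = 2.78 kHz, appears at 1.56 kHz.
5.3 kHz > fs/2 = 2.78 kHz, folds to fs − 5.3 kHz = 0.26 kHz.
8.38 kHz mod fs = 2.82 kHz.
2.82 kHz > fs/2 = 2.78 kHz, folds to fs − 2.82 kHz = 2.74 kHz.
Distinct values: {0.26 kHz, 1.56 kHz, 2.74 kHz}.

0.26 kHz, 1.56 kHz, 2.74 kHz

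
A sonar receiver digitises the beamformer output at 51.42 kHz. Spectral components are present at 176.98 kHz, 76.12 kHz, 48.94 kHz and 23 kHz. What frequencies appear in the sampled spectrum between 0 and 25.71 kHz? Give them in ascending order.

fs/2 = 25.71 kHz.
176.98 kHz mod fs = 22.72 kHz.
22.72 kHz ≤ fs/2 = 25.71 kHz, appears at 22.72 kHz.
76.12 kHz mod fs = 24.7 kHz.
24.7 kHz ≤ fs/2 = 25.71 kHz, appears at 24.7 kHz.
48.94 kHz > fs/2 = 25.71 kHz, folds to fs − 48.94 kHz = 2.48 kHz.
23 kHz ≤ fs/2 = 25.71 kHz, passes unchanged.
Distinct values: {2.48 kHz, 22.72 kHz, 23 kHz, 24.7 kHz}.

2.48 kHz, 22.72 kHz, 23 kHz, 24.7 kHz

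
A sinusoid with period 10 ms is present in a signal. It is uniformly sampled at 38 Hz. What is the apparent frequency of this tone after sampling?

T = 10 ms → f = 1/T = 100 Hz.
100 Hz mod fs = 24 Hz.
24 Hz > fs/2 = 19 Hz, folds to fs − 24 Hz = 14 Hz.

14 Hz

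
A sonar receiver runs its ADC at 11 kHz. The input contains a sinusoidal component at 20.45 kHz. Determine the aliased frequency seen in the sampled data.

1.55 kHz

20.45 kHz mod fs = 9.45 kHz.
9.45 kHz > fs/2 = 5.5 kHz, folds to fs − 9.45 kHz = 1.55 kHz.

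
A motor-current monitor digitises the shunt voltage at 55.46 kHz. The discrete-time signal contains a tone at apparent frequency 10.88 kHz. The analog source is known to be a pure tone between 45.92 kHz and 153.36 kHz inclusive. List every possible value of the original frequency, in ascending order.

66.34 kHz, 100.04 kHz, 121.8 kHz

Frequencies that alias to 10.88 kHz are k·fs ± 10.88 kHz for integer k ≥ 0.
k=0: 10.88 kHz.
k=1: 44.58 kHz, 66.34 kHz.
k=2: 100.04 kHz, 121.8 kHz.
k=3: 155.5 kHz, 177.26 kHz.
Within [45.92 kHz, 153.36 kHz]: 66.34 kHz, 100.04 kHz, 121.8 kHz.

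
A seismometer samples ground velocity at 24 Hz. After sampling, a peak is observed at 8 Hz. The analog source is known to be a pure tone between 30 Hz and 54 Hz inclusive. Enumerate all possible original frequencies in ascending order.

32 Hz, 40 Hz

Frequencies that alias to 8 Hz are k·fs ± 8 Hz for integer k ≥ 0.
k=0: 8 Hz.
k=1: 16 Hz, 32 Hz.
k=2: 40 Hz, 56 Hz.
k=3: 64 Hz, 80 Hz.
Within [30 Hz, 54 Hz]: 32 Hz, 40 Hz.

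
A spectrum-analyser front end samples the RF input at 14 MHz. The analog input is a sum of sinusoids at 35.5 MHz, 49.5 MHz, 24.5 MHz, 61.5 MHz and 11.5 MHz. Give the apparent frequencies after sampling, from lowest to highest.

2.5 MHz, 3.5 MHz, 5.5 MHz, 6.5 MHz

fs/2 = 7 MHz.
35.5 MHz mod fs = 7.5 MHz.
7.5 MHz > fs/2 = 7 MHz, folds to fs − 7.5 MHz = 6.5 MHz.
49.5 MHz mod fs = 7.5 MHz.
7.5 MHz > fs/2 = 7 MHz, folds to fs − 7.5 MHz = 6.5 MHz.
24.5 MHz mod fs = 10.5 MHz.
10.5 MHz > fs/2 = 7 MHz, folds to fs − 10.5 MHz = 3.5 MHz.
61.5 MHz mod fs = 5.5 MHz.
5.5 MHz ≤ fs/2 = 7 MHz, appears at 5.5 MHz.
11.5 MHz > fs/2 = 7 MHz, folds to fs − 11.5 MHz = 2.5 MHz.
Distinct values: {2.5 MHz, 3.5 MHz, 5.5 MHz, 6.5 MHz}.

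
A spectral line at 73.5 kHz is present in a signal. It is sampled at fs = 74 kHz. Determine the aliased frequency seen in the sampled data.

0.5 kHz

73.5 kHz > fs/2 = 37 kHz, folds to fs − 73.5 kHz = 0.5 kHz.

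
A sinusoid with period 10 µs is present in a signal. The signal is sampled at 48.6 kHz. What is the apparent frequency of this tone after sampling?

T = 10 µs → f = 1/T = 100 kHz.
100 kHz mod fs = 2.8 kHz.
2.8 kHz ≤ fs/2 = 24.3 kHz, appears at 2.8 kHz.

2.8 kHz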